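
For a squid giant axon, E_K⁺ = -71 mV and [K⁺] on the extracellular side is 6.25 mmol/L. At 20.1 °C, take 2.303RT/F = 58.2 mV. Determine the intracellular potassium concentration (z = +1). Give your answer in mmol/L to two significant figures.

100 mmol/L

Nernst: E = (58.2/1) · log₁₀([out]/[in]), so log₁₀([out]/[in]) = -71.0 × 1 / 58.2 = -1.2199.
[out]/[in] = 10^(-1.2199) = 0.06027.
[in] = 6.25 / 0.06027 = 103.7 mmol/L.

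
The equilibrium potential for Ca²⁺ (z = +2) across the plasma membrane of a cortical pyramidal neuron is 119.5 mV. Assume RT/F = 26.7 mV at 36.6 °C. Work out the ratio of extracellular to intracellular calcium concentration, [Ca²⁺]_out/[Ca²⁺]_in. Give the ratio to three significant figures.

ln([out]/[in]) = E·z/(26.7) = 119.5 × 2 / 26.7 = 8.9513
[out]/[in] = e^(8.9513) = 7718

7720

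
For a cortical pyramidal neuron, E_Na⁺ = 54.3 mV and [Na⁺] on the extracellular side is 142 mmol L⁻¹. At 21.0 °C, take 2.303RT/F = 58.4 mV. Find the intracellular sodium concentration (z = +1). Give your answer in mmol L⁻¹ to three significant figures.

Nernst: E = (58.4/1) · log₁₀([out]/[in]), so log₁₀([out]/[in]) = 54.3 × 1 / 58.4 = 0.9298.
[out]/[in] = 10^(0.9298) = 8.507.
[in] = 142 / 8.507 = 16.69 mmol L⁻¹.

16.7 mmol L⁻¹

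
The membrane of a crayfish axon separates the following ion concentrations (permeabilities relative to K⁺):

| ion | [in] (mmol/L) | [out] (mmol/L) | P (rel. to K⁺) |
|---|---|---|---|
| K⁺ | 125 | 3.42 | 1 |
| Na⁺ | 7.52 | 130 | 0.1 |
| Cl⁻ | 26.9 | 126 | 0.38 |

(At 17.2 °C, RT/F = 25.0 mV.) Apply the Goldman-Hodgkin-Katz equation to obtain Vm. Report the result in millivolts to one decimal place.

Vm = 25.0 · ln[(Σ P·[cation]ₒ + Σ P·[anion]ᵢ) / (Σ P·[cation]ᵢ + Σ P·[anion]ₒ)]
Numerator = 1×3.42 + 0.1×130 + 0.38×26.9 = 26.64
Denominator = 1×125 + 0.1×7.52 + 0.38×126 = 173.6
Vm = 25.0 · ln(0.15344) = 25.0 × (-1.8744) = -46.86 mV

-46.9 mV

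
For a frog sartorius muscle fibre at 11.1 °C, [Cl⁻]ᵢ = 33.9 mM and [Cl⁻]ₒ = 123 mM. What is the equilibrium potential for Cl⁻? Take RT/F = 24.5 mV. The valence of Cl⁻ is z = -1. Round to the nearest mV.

E = (24.5/z) · ln([Cl⁻]_out/[Cl⁻]_in) with z = -1.
For an anion, dividing by z = -1 reverses the sign.
= (24.5/-1) · ln(123/33.9) = -24.50 · ln(3.628)
= -24.50 · (1.2888) = -31.57 mV

-32 mV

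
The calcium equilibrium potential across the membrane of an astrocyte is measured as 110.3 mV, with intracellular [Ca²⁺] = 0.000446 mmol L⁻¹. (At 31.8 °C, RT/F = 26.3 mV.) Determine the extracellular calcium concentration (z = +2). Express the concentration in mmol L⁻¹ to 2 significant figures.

Nernst: E = (26.3/2) · ln([out]/[in]), so ln([out]/[in]) = 110.3 × 2 / 26.3 = 8.3878.
[out]/[in] = e^(8.3878) = 4393.
[out] = 4393 × 0.000446 = 1.959 mmol L⁻¹.

2.0 mmol L⁻¹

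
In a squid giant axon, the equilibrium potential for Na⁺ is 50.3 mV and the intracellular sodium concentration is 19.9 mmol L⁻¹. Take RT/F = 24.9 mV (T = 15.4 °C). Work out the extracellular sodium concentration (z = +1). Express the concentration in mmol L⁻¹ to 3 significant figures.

Nernst: E = (24.9/1) · ln([out]/[in]), so ln([out]/[in]) = 50.3 × 1 / 24.9 = 2.0201.
[out]/[in] = e^(2.0201) = 7.539.
[out] = 7.539 × 19.9 = 150 mmol L⁻¹.

150 mmol L⁻¹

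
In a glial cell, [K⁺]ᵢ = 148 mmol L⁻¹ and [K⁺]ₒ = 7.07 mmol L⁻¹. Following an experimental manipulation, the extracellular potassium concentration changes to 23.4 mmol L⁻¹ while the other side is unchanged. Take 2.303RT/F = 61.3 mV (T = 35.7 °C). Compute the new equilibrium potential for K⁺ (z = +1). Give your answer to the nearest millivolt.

After the shift: [K⁺]_out = 23.4, [K⁺]_in = 148 mmol L⁻¹.
E_new = (61.3/1)·log₁₀(23.4/148) = 61.30 · (-0.8010) = -49.10 mV

-49 mV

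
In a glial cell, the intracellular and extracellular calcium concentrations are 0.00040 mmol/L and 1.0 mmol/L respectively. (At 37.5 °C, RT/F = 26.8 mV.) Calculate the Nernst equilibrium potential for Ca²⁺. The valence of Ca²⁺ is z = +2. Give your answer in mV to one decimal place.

E = (26.8/z) · ln([Ca²⁺]_out/[Ca²⁺]_in) with z = +2.
= (26.8/2) · ln(1.0/0.00040) = 13.40 · ln(2500)
= 13.40 · (7.8240) = 104.84 mV

104.8 mV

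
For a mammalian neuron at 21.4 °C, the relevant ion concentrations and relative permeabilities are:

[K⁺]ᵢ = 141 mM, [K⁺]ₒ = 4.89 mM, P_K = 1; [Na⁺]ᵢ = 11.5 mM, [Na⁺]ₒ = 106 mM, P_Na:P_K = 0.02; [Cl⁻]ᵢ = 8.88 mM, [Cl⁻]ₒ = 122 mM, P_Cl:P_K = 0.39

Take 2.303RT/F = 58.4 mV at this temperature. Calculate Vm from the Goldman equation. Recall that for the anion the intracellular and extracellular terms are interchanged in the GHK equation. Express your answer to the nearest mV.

Vm = 58.4 · log₁₀[(Σ P·[cation]ₒ + Σ P·[anion]ᵢ) / (Σ P·[cation]ᵢ + Σ P·[anion]ₒ)]
Numerator = 1×4.89 + 0.02×106 + 0.39×8.88 = 10.47
Denominator = 1×141 + 0.02×11.5 + 0.39×122 = 188.8
Vm = 58.4 · log₁₀(0.05547) = 58.4 × (-1.2559) = -73.35 mV

-73 mV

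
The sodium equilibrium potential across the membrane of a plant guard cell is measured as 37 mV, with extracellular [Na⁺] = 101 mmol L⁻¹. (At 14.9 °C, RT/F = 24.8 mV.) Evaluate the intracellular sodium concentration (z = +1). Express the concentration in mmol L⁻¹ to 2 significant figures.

23 mmol L⁻¹

Nernst: E = (24.8/1) · ln([out]/[in]), so ln([out]/[in]) = 37.0 × 1 / 24.8 = 1.4919.
[out]/[in] = e^(1.4919) = 4.446.
[in] = 101 / 4.446 = 22.72 mmol L⁻¹.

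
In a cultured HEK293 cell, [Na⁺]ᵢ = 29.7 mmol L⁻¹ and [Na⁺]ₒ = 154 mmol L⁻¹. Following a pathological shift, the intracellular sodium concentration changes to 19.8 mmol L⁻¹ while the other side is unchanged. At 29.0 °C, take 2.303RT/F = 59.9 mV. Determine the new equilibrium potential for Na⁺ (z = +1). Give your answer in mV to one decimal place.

53.4 mV

After the shift: [Na⁺]_out = 154, [Na⁺]_in = 19.8 mmol L⁻¹.
E_new = (59.9/1)·log₁₀(154/19.8) = 59.90 · (0.8909) = 53.36 mV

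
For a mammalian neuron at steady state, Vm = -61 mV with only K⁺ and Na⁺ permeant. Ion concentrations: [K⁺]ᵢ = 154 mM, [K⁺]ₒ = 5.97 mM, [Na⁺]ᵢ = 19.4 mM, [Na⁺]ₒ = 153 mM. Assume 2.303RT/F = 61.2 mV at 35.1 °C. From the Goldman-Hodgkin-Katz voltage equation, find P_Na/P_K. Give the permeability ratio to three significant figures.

0.0632

Let α = P_Na/P_K. GHK: Vm = 61.2·log₁₀[(Kₒ + α·Naₒ)/(Kᵢ + α·Naᵢ)].
10^(Vm/61.2) = 10^(-61.0/61.2) = 0.10076
So 0.10076·(Kᵢ + α·Naᵢ) = Kₒ + α·Naₒ → α = (0.10076·154.0 − 5.97) / (153.0 − 0.10076·19.4)
α = (15.52 − 5.97) / (153.0 − 1.955) = 9.546/151 = 0.0632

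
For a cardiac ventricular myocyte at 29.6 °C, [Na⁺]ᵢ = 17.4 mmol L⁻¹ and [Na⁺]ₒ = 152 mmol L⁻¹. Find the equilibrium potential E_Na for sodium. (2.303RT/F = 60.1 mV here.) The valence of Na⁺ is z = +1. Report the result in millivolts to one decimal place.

56.6 mV

E = (60.1/z) · log₁₀([Na⁺]_out/[Na⁺]_in) with z = +1.
= (60.1/1) · log₁₀(152/17.4) = 60.10 · log₁₀(8.736)
= 60.10 · (0.9413) = 56.57 mV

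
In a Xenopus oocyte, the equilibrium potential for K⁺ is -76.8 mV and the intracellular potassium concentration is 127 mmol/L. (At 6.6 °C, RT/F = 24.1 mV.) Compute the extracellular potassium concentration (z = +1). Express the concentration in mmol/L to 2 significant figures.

5.2 mmol/L

Nernst: E = (24.1/1) · ln([out]/[in]), so ln([out]/[in]) = -76.8 × 1 / 24.1 = -3.1867.
[out]/[in] = e^(-3.1867) = 0.04131.
[out] = 0.04131 × 127 = 5.246 mmol/L.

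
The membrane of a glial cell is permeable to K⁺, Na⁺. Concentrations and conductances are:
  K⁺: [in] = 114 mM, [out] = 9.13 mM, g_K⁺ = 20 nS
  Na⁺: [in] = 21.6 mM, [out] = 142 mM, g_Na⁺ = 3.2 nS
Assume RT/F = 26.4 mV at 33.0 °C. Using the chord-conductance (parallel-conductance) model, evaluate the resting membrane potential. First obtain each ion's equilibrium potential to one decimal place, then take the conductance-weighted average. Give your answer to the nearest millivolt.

-51 mV

E_K⁺ = (26.4/1)·ln(9.13/114) = -66.7 mV
E_Na⁺ = (26.4/1)·ln(142/21.6) = 49.7 mV
Vm = (Σ gᵢEᵢ)/(Σ gᵢ) = (20·-66.7 + 3.2·49.7) / (20 + 3.2)
= -1174.96 / 23.2 = -50.64 mV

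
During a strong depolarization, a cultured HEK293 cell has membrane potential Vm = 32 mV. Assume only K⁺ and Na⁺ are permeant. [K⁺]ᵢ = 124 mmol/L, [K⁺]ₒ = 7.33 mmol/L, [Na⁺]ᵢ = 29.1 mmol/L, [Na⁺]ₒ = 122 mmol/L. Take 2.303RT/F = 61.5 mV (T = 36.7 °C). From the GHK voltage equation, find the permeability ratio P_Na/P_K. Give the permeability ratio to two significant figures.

Let α = P_Na/P_K. GHK: Vm = 61.5·log₁₀[(Kₒ + α·Naₒ)/(Kᵢ + α·Naᵢ)].
10^(Vm/61.5) = 10^(32.0/61.5) = 3.3138
So 3.3138·(Kᵢ + α·Naᵢ) = Kₒ + α·Naₒ → α = (3.3138·124.0 − 7.33) / (122.0 − 3.3138·29.1)
α = (410.9 − 7.33) / (122.0 − 96.43) = 403.6/25.57 = 15.78

16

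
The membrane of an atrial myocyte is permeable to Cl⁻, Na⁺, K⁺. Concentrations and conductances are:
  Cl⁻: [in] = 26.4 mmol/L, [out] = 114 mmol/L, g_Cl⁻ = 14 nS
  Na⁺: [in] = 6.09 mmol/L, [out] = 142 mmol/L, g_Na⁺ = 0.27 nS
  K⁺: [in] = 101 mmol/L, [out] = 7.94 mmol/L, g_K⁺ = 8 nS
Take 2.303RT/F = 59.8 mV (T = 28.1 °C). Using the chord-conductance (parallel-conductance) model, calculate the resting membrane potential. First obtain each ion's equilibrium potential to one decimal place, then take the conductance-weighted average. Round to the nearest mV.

E_Cl⁻ = (59.8/-1)·log₁₀(114/26.4) = -38.0 mV
E_Na⁺ = (59.8/1)·log₁₀(142/6.09) = 81.8 mV
E_K⁺ = (59.8/1)·log₁₀(7.94/101) = -66.0 mV
Vm = (Σ gᵢEᵢ)/(Σ gᵢ) = (14·-38.0 + 0.27·81.8 + 8·-66.0) / (14 + 0.27 + 8)
= -1037.91 / 22.27 = -46.61 mV

-47 mV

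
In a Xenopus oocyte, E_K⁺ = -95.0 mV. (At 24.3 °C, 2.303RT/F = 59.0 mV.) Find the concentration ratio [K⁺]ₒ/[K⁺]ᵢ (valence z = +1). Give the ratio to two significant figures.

log₁₀([out]/[in]) = E·z/(59.0) = -95.0 × 1 / 59.0 = -1.6102
[out]/[in] = 10^(-1.6102) = 0.02454

0.025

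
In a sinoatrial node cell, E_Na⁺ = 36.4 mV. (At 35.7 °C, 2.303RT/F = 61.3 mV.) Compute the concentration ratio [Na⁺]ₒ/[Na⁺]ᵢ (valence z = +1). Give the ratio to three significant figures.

3.92

log₁₀([out]/[in]) = E·z/(61.3) = 36.4 × 1 / 61.3 = 0.5938
[out]/[in] = 10^(0.5938) = 3.925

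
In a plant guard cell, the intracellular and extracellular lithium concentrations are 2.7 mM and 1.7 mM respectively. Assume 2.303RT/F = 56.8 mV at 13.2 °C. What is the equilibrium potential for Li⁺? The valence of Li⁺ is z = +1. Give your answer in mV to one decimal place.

E = (56.8/z) · log₁₀([Li⁺]_out/[Li⁺]_in) with z = +1.
= (56.8/1) · log₁₀(1.7/2.7) = 56.80 · log₁₀(0.6296)
= 56.80 · (-0.2009) = -11.41 mV

-11.4 mV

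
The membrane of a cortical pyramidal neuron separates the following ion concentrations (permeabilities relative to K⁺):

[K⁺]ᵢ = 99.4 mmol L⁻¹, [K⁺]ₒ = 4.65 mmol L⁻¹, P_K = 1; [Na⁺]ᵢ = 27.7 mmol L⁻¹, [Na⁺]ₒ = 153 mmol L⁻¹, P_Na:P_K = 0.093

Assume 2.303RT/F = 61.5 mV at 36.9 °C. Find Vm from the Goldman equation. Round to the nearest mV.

-45 mV

Vm = 61.5 · log₁₀[(Σ P·[cation]ₒ + Σ P·[anion]ᵢ) / (Σ P·[cation]ᵢ + Σ P·[anion]ₒ)]
Numerator = 1×4.65 + 0.093×153 = 18.88
Denominator = 1×99.4 + 0.093×27.7 = 102
Vm = 61.5 · log₁₀(0.18513) = 61.5 × (-0.7325) = -45.05 mV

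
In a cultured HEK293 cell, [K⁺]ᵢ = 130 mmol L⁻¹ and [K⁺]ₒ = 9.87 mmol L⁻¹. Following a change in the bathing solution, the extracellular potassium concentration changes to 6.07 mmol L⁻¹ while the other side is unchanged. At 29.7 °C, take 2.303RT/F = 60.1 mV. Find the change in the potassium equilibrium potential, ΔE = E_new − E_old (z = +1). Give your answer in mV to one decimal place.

-12.7 mV

E_old = (60.1/1)·log₁₀(9.87/130) = -67.29 mV
E_new = (60.1/1)·log₁₀(6.07/130) = -79.98 mV
ΔE = -79.98 − (-67.29) = -12.69 mV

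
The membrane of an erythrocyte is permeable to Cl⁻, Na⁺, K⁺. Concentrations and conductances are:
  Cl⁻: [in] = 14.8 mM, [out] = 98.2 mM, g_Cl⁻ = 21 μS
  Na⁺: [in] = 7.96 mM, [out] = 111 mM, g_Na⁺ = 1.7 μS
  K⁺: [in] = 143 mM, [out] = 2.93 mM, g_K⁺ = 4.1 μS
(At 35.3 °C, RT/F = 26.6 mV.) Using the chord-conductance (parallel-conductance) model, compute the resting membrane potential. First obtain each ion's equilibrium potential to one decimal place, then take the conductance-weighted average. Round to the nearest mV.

E_Cl⁻ = (26.6/-1)·ln(98.2/14.8) = -50.3 mV
E_Na⁺ = (26.6/1)·ln(111/7.96) = 70.1 mV
E_K⁺ = (26.6/1)·ln(2.93/143) = -103.4 mV
Vm = (Σ gᵢEᵢ)/(Σ gᵢ) = (21·-50.3 + 1.7·70.1 + 4.1·-103.4) / (21 + 1.7 + 4.1)
= -1361.07 / 26.8 = -50.79 mV

-51 mV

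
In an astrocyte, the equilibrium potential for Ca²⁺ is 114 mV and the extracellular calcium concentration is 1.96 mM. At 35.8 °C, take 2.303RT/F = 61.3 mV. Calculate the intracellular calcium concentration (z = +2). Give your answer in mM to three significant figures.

Nernst: E = (61.3/2) · log₁₀([out]/[in]), so log₁₀([out]/[in]) = 114.0 × 2 / 61.3 = 3.7194.
[out]/[in] = 10^(3.7194) = 5241.
[in] = 1.96 / 5241 = 0.000374 mM.

0.000374 mM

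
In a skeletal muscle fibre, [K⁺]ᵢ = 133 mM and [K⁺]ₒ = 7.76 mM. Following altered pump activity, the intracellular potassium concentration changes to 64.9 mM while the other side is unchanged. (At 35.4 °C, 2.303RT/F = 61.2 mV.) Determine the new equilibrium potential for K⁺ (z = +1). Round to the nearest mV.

-56 mV

After the shift: [K⁺]_out = 7.76, [K⁺]_in = 64.9 mM.
E_new = (61.2/1)·log₁₀(7.76/64.9) = 61.20 · (-0.9224) = -56.45 mV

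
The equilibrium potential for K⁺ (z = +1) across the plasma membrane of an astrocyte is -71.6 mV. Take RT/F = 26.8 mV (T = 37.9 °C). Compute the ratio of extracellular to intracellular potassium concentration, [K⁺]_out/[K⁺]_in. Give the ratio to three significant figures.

0.0691

ln([out]/[in]) = E·z/(26.8) = -71.6 × 1 / 26.8 = -2.6716
[out]/[in] = e^(-2.6716) = 0.06914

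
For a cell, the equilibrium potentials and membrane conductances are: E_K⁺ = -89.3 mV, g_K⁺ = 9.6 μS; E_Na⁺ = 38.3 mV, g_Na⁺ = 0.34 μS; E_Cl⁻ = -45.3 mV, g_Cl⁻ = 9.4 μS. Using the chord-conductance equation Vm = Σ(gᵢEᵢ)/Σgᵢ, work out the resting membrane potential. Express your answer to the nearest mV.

Σ gᵢEᵢ = 9.6·(-89.3) + 0.34·(38.3) + 9.4·(-45.3) = -1270.08
Σ gᵢ = 9.6 + 0.34 + 9.4 = 19.34
Vm = -1270.08 / 19.34 = -65.67 mV

-66 mV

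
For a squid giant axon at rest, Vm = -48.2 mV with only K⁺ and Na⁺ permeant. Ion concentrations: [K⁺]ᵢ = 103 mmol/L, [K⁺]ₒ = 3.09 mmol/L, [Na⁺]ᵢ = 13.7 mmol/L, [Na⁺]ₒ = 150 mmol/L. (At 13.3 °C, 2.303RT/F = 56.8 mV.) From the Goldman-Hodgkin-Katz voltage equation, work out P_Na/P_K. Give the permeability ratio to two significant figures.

0.078

Let α = P_Na/P_K. GHK: Vm = 56.8·log₁₀[(Kₒ + α·Naₒ)/(Kᵢ + α·Naᵢ)].
10^(Vm/56.8) = 10^(-48.2/56.8) = 0.14171
So 0.14171·(Kᵢ + α·Naᵢ) = Kₒ + α·Naₒ → α = (0.14171·103.0 − 3.09) / (150.0 − 0.14171·13.7)
α = (14.6 − 3.09) / (150.0 − 1.941) = 11.51/148.1 = 0.07772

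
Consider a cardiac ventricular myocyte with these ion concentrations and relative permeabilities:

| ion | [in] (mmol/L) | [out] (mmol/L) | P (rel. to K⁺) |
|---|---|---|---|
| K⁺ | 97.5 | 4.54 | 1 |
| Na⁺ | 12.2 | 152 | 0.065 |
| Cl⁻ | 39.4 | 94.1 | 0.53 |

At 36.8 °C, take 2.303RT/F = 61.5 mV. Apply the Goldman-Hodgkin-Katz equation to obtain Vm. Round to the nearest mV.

Vm = 61.5 · log₁₀[(Σ P·[cation]ₒ + Σ P·[anion]ᵢ) / (Σ P·[cation]ᵢ + Σ P·[anion]ₒ)]
Numerator = 1×4.54 + 0.065×152 + 0.53×39.4 = 35.3
Denominator = 1×97.5 + 0.065×12.2 + 0.53×94.1 = 148.2
Vm = 61.5 · log₁₀(0.23826) = 61.5 × (-0.6229) = -38.31 mV

-38 mV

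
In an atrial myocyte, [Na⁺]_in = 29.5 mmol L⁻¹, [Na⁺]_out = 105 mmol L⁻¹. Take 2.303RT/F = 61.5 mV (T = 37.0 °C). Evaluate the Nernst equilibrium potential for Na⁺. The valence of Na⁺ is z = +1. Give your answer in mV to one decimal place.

33.9 mV

E = (61.5/z) · log₁₀([Na⁺]_out/[Na⁺]_in) with z = +1.
= (61.5/1) · log₁₀(105/29.5) = 61.50 · log₁₀(3.559)
= 61.50 · (0.5514) = 33.91 mV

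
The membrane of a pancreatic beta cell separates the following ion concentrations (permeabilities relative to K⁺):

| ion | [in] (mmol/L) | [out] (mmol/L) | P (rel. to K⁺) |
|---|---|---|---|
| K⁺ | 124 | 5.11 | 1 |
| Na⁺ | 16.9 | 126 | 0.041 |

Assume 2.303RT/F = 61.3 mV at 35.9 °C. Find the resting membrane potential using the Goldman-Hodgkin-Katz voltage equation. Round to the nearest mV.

-66 mV

Vm = 61.3 · log₁₀[(Σ P·[cation]ₒ + Σ P·[anion]ᵢ) / (Σ P·[cation]ᵢ + Σ P·[anion]ₒ)]
Numerator = 1×5.11 + 0.041×126 = 10.28
Denominator = 1×124 + 0.041×16.9 = 124.7
Vm = 61.3 · log₁₀(0.08241) = 61.3 × (-1.0840) = -66.45 mV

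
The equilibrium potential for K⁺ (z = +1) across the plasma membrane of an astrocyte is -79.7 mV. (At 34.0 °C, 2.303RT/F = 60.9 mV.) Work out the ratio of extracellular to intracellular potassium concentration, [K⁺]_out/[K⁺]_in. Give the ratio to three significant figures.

log₁₀([out]/[in]) = E·z/(60.9) = -79.7 × 1 / 60.9 = -1.3087
[out]/[in] = 10^(-1.3087) = 0.04912

0.0491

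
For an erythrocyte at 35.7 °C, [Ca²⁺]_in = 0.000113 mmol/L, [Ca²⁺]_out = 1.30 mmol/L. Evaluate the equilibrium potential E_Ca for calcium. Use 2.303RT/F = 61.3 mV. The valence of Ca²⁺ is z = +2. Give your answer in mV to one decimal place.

E = (61.3/z) · log₁₀([Ca²⁺]_out/[Ca²⁺]_in) with z = +2.
= (61.3/2) · log₁₀(1.30/0.000113) = 30.65 · log₁₀(1.15e+04)
= 30.65 · (4.0609) = 124.47 mV

124.5 mV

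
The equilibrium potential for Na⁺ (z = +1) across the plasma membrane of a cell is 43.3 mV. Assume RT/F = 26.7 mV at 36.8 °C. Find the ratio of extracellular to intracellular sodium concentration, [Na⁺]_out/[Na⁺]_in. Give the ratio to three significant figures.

5.06

ln([out]/[in]) = E·z/(26.7) = 43.3 × 1 / 26.7 = 1.6217
[out]/[in] = e^(1.6217) = 5.062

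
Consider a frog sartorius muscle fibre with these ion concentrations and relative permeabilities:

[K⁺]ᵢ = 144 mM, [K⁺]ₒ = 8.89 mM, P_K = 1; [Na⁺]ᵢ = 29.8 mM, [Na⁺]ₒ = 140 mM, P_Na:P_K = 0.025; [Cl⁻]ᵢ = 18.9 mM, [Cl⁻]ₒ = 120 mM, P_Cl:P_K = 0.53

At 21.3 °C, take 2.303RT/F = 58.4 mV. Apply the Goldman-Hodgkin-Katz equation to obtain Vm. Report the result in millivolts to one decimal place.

-56.6 mV

Vm = 58.4 · log₁₀[(Σ P·[cation]ₒ + Σ P·[anion]ᵢ) / (Σ P·[cation]ᵢ + Σ P·[anion]ₒ)]
Numerator = 1×8.89 + 0.025×140 + 0.53×18.9 = 22.41
Denominator = 1×144 + 0.025×29.8 + 0.53×120 = 208.3
Vm = 58.4 · log₁₀(0.10755) = 58.4 × (-0.9684) = -56.55 mV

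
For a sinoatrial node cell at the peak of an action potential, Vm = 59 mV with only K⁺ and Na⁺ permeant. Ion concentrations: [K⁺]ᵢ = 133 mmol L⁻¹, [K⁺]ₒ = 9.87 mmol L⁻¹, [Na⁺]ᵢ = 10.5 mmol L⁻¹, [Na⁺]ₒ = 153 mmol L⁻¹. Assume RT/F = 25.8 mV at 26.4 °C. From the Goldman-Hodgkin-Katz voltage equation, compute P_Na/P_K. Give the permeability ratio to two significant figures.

Let α = P_Na/P_K. GHK: Vm = 25.8·ln[(Kₒ + α·Naₒ)/(Kᵢ + α·Naᵢ)].
e^(Vm/25.8) = e^(59.0/25.8) = 9.8436
So 9.8436·(Kᵢ + α·Naᵢ) = Kₒ + α·Naₒ → α = (9.8436·133.0 − 9.87) / (153.0 − 9.8436·10.5)
α = (1309 − 9.87) / (153.0 − 103.4) = 1299/49.64 = 26.17

26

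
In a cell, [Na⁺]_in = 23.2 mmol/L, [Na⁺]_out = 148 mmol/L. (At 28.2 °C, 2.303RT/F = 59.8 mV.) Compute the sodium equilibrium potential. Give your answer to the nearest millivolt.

E = (59.8/z) · log₁₀([Na⁺]_out/[Na⁺]_in) with z = +1.
= (59.8/1) · log₁₀(148/23.2) = 59.80 · log₁₀(6.379)
= 59.80 · (0.8048) = 48.13 mV

48 mV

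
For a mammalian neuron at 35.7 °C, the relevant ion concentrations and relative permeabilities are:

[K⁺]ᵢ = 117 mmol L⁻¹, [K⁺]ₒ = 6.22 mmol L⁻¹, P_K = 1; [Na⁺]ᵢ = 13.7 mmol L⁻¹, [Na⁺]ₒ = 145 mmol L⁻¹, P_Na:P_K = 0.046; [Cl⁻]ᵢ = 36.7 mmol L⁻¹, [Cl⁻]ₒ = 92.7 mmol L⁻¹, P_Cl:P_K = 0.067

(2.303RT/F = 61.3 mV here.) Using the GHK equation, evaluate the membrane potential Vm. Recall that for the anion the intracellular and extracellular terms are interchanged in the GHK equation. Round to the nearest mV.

-56 mV

Vm = 61.3 · log₁₀[(Σ P·[cation]ₒ + Σ P·[anion]ᵢ) / (Σ P·[cation]ᵢ + Σ P·[anion]ₒ)]
Numerator = 1×6.22 + 0.046×145 + 0.067×36.7 = 15.35
Denominator = 1×117 + 0.046×13.7 + 0.067×92.7 = 123.8
Vm = 61.3 · log₁₀(0.12394) = 61.3 × (-0.9068) = -55.59 mV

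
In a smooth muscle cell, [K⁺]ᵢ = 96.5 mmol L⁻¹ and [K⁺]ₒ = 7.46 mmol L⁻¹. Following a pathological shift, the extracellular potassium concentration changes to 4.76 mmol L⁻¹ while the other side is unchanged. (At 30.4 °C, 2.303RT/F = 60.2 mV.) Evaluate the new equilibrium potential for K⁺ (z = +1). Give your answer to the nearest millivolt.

-79 mV

After the shift: [K⁺]_out = 4.76, [K⁺]_in = 96.5 mmol L⁻¹.
E_new = (60.2/1)·log₁₀(4.76/96.5) = 60.20 · (-1.3069) = -78.68 mV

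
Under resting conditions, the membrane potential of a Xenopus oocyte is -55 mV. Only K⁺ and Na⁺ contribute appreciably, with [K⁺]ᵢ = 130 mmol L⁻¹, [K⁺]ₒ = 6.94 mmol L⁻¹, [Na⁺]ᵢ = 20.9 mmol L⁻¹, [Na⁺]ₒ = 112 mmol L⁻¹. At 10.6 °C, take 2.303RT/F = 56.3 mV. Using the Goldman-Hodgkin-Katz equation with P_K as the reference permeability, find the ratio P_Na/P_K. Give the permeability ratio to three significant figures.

Let α = P_Na/P_K. GHK: Vm = 56.3·log₁₀[(Kₒ + α·Naₒ)/(Kᵢ + α·Naᵢ)].
10^(Vm/56.3) = 10^(-55.0/56.3) = 0.10546
So 0.10546·(Kᵢ + α·Naᵢ) = Kₒ + α·Naₒ → α = (0.10546·130.0 − 6.94) / (112.0 − 0.10546·20.9)
α = (13.71 − 6.94) / (112.0 − 2.204) = 6.77/109.8 = 0.06166

0.0617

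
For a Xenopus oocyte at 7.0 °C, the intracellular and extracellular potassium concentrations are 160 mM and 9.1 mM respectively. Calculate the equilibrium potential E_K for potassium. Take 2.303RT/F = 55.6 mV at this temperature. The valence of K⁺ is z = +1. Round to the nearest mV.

-69 mV

E = (55.6/z) · log₁₀([K⁺]_out/[K⁺]_in) with z = +1.
= (55.6/1) · log₁₀(9.1/160) = 55.60 · log₁₀(0.05687)
= 55.60 · (-1.2451) = -69.23 mV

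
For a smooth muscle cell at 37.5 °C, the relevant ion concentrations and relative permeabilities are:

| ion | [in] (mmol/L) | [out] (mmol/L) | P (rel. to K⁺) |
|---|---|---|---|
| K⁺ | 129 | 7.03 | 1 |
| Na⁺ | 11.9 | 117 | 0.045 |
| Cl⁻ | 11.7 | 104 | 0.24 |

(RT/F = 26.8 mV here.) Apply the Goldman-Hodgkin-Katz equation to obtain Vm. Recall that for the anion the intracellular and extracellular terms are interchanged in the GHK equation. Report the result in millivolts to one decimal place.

-62.3 mV

Vm = 26.8 · ln[(Σ P·[cation]ₒ + Σ P·[anion]ᵢ) / (Σ P·[cation]ᵢ + Σ P·[anion]ₒ)]
Numerator = 1×7.03 + 0.045×117 + 0.24×11.7 = 15.1
Denominator = 1×129 + 0.045×11.9 + 0.24×104 = 154.5
Vm = 26.8 · ln(0.097757) = 26.8 × (-2.3253) = -62.32 mV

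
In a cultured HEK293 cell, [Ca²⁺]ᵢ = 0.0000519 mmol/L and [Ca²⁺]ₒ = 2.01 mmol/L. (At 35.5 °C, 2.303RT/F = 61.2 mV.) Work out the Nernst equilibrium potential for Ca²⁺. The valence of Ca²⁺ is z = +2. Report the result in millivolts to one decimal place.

E = (61.2/z) · log₁₀([Ca²⁺]_out/[Ca²⁺]_in) with z = +2.
= (61.2/2) · log₁₀(2.01/0.0000519) = 30.60 · log₁₀(3.873e+04)
= 30.60 · (4.5880) = 140.39 mV

140.4 mV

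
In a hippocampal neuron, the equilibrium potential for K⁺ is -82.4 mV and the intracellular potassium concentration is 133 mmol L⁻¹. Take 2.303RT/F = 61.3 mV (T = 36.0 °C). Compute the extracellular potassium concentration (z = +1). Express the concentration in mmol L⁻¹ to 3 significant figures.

6.02 mmol L⁻¹

Nernst: E = (61.3/1) · log₁₀([out]/[in]), so log₁₀([out]/[in]) = -82.4 × 1 / 61.3 = -1.3442.
[out]/[in] = 10^(-1.3442) = 0.04527.
[out] = 0.04527 × 133 = 6.021 mmol L⁻¹.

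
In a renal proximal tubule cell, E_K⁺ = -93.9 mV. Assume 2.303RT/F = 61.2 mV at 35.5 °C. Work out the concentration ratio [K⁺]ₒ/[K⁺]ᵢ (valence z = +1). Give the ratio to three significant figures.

log₁₀([out]/[in]) = E·z/(61.2) = -93.9 × 1 / 61.2 = -1.5343
[out]/[in] = 10^(-1.5343) = 0.02922

0.0292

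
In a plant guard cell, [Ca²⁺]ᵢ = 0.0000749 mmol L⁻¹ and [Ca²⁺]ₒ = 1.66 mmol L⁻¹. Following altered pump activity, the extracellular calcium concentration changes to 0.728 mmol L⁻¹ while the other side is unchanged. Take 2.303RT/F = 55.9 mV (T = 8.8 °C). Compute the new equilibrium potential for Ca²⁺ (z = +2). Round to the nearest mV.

After the shift: [Ca²⁺]_out = 0.728, [Ca²⁺]_in = 0.0000749 mmol L⁻¹.
E_new = (55.9/2)·log₁₀(0.728/0.0000749) = 27.95 · (3.9876) = 111.45 mV

111 mV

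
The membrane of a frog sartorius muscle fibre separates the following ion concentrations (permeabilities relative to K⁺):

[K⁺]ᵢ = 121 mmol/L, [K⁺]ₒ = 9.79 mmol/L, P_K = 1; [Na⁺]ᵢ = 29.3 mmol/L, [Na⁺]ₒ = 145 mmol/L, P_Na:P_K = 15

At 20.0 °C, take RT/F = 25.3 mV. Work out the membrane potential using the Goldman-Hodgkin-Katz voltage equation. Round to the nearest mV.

34 mV

Vm = 25.3 · ln[(Σ P·[cation]ₒ + Σ P·[anion]ᵢ) / (Σ P·[cation]ᵢ + Σ P·[anion]ₒ)]
Numerator = 1×9.79 + 15×145 = 2185
Denominator = 1×121 + 15×29.3 = 560.5
Vm = 25.3 · ln(3.8979) = 25.3 × (1.3604) = 34.42 mV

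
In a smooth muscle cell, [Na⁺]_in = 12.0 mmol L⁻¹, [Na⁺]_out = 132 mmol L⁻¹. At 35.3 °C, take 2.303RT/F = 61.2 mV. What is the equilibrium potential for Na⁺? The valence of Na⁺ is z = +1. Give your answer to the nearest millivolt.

E = (61.2/z) · log₁₀([Na⁺]_out/[Na⁺]_in) with z = +1.
= (61.2/1) · log₁₀(132/12.0) = 61.20 · log₁₀(11)
= 61.20 · (1.0414) = 63.73 mV

64 mV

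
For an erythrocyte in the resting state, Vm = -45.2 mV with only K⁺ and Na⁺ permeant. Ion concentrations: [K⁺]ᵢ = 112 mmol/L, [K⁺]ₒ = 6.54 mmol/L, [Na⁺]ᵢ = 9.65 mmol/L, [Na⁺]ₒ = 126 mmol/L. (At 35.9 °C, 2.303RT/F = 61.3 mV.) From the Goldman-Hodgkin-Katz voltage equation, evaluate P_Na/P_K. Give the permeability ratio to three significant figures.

Let α = P_Na/P_K. GHK: Vm = 61.3·log₁₀[(Kₒ + α·Naₒ)/(Kᵢ + α·Naᵢ)].
10^(Vm/61.3) = 10^(-45.2/61.3) = 0.18308
So 0.18308·(Kᵢ + α·Naᵢ) = Kₒ + α·Naₒ → α = (0.18308·112.0 − 6.54) / (126.0 − 0.18308·9.65)
α = (20.51 − 6.54) / (126.0 − 1.767) = 13.97/124.2 = 0.1124

0.112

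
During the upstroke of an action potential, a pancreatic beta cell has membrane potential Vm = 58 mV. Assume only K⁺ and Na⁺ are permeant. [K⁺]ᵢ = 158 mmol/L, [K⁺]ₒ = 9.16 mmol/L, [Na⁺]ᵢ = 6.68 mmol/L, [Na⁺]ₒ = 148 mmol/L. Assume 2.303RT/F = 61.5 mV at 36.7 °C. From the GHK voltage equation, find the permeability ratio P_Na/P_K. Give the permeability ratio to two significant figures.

Let α = P_Na/P_K. GHK: Vm = 61.5·log₁₀[(Kₒ + α·Naₒ)/(Kᵢ + α·Naᵢ)].
10^(Vm/61.5) = 10^(58.0/61.5) = 8.7718
So 8.7718·(Kᵢ + α·Naᵢ) = Kₒ + α·Naₒ → α = (8.7718·158.0 − 9.16) / (148.0 − 8.7718·6.68)
α = (1386 − 9.16) / (148.0 − 58.6) = 1377/89.4 = 15.4

15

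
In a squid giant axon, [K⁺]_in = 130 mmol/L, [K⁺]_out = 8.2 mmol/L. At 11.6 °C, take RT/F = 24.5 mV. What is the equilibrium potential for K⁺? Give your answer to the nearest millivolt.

E = (24.5/z) · ln([K⁺]_out/[K⁺]_in) with z = +1.
= (24.5/1) · ln(8.2/130) = 24.50 · ln(0.06308)
= 24.50 · (-2.7634) = -67.70 mV

-68 mV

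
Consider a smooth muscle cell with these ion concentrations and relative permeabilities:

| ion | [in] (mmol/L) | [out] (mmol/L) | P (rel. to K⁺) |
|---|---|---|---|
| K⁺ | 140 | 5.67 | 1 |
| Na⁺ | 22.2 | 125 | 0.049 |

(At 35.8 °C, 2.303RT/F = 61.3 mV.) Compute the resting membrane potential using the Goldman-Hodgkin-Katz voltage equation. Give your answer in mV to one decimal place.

-66.1 mV

Vm = 61.3 · log₁₀[(Σ P·[cation]ₒ + Σ P·[anion]ᵢ) / (Σ P·[cation]ᵢ + Σ P·[anion]ₒ)]
Numerator = 1×5.67 + 0.049×125 = 11.79
Denominator = 1×140 + 0.049×22.2 = 141.1
Vm = 61.3 · log₁₀(0.0836) = 61.3 × (-1.0778) = -66.07 mV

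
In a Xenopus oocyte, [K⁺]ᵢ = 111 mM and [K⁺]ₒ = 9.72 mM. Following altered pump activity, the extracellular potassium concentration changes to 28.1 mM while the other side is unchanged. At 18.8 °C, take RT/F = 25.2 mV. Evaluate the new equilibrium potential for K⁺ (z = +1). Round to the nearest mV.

After the shift: [K⁺]_out = 28.1, [K⁺]_in = 111 mM.
E_new = (25.2/1)·ln(28.1/111) = 25.20 · (-1.3738) = -34.62 mV

-35 mV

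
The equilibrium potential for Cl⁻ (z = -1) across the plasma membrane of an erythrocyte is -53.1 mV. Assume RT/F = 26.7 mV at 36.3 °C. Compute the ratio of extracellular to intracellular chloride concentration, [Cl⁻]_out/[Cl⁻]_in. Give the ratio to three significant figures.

7.31

ln([out]/[in]) = E·z/(26.7) = -53.1 × -1 / 26.7 = 1.9888
[out]/[in] = e^(1.9888) = 7.306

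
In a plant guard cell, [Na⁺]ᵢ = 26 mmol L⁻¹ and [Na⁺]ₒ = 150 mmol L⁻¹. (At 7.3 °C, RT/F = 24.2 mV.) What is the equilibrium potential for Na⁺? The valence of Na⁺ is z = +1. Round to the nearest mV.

42 mV

E = (24.2/z) · ln([Na⁺]_out/[Na⁺]_in) with z = +1.
= (24.2/1) · ln(150/26) = 24.20 · ln(5.769)
= 24.20 · (1.7525) = 42.41 mV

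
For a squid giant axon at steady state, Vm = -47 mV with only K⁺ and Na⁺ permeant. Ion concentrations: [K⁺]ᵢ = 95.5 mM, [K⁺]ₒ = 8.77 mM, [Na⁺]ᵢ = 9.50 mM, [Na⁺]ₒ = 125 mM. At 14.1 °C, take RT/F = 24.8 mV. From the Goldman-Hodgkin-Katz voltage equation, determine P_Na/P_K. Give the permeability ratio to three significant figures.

0.0452

Let α = P_Na/P_K. GHK: Vm = 24.8·ln[(Kₒ + α·Naₒ)/(Kᵢ + α·Naᵢ)].
e^(Vm/24.8) = e^(-47.0/24.8) = 0.15029
So 0.15029·(Kᵢ + α·Naᵢ) = Kₒ + α·Naₒ → α = (0.15029·95.5 − 8.77) / (125.0 − 0.15029·9.5)
α = (14.35 − 8.77) / (125.0 − 1.428) = 5.583/123.6 = 0.04518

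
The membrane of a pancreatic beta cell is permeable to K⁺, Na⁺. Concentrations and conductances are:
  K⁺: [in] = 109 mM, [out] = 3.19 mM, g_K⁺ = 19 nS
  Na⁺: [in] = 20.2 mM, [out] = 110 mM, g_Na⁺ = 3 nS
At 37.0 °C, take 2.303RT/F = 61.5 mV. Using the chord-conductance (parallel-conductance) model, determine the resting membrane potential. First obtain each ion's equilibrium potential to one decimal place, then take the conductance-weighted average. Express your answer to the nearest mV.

E_K⁺ = (61.5/1)·log₁₀(3.19/109) = -94.3 mV
E_Na⁺ = (61.5/1)·log₁₀(110/20.2) = 45.3 mV
Vm = (Σ gᵢEᵢ)/(Σ gᵢ) = (19·-94.3 + 3·45.3) / (19 + 3)
= -1655.80 / 22 = -75.26 mV

-75 mV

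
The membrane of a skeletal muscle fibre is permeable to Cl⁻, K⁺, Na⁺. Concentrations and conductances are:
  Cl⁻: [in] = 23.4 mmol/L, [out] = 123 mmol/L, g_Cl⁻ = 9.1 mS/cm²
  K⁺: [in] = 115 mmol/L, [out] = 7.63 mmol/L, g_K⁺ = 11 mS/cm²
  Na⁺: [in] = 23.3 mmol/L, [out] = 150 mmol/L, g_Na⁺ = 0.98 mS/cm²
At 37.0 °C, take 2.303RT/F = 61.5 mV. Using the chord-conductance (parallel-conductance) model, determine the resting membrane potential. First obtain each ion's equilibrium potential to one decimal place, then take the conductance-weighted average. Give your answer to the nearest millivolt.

E_Cl⁻ = (61.5/-1)·log₁₀(123/23.4) = -44.3 mV
E_K⁺ = (61.5/1)·log₁₀(7.63/115) = -72.5 mV
E_Na⁺ = (61.5/1)·log₁₀(150/23.3) = 49.7 mV
Vm = (Σ gᵢEᵢ)/(Σ gᵢ) = (9.1·-44.3 + 11·-72.5 + 0.98·49.7) / (9.1 + 11 + 0.98)
= -1151.92 / 21.08 = -54.65 mV

-55 mV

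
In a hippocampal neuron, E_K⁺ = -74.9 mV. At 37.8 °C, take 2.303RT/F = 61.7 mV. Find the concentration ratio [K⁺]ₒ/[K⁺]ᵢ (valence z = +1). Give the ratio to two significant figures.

log₁₀([out]/[in]) = E·z/(61.7) = -74.9 × 1 / 61.7 = -1.2139
[out]/[in] = 10^(-1.2139) = 0.0611

0.061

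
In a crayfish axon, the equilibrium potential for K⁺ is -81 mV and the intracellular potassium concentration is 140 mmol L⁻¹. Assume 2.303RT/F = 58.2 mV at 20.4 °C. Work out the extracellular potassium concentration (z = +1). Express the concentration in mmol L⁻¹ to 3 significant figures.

Nernst: E = (58.2/1) · log₁₀([out]/[in]), so log₁₀([out]/[in]) = -81.0 × 1 / 58.2 = -1.3918.
[out]/[in] = 10^(-1.3918) = 0.04057.
[out] = 0.04057 × 140 = 5.68 mmol L⁻¹.

5.68 mmol L⁻¹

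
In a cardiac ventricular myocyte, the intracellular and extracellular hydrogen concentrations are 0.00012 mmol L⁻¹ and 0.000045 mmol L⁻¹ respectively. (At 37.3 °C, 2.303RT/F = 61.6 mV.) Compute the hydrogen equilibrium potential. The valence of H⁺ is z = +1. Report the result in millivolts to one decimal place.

-26.2 mV

E = (61.6/z) · log₁₀([H⁺]_out/[H⁺]_in) with z = +1.
= (61.6/1) · log₁₀(0.000045/0.00012) = 61.60 · log₁₀(0.375)
= 61.60 · (-0.4260) = -26.24 mV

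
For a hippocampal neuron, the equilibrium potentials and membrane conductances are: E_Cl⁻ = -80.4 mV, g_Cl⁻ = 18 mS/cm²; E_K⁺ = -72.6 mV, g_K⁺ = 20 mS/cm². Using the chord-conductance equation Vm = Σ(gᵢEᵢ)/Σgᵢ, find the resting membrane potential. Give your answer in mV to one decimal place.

Σ gᵢEᵢ = 18·(-80.4) + 20·(-72.6) = -2899.20
Σ gᵢ = 18 + 20 = 38
Vm = -2899.20 / 38 = -76.29 mV

-76.3 mV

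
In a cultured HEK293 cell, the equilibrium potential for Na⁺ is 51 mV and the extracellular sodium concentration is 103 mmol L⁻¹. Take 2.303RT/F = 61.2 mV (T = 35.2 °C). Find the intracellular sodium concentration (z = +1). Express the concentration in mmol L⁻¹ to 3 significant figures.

Nernst: E = (61.2/1) · log₁₀([out]/[in]), so log₁₀([out]/[in]) = 51.0 × 1 / 61.2 = 0.8333.
[out]/[in] = 10^(0.8333) = 6.813.
[in] = 103 / 6.813 = 15.12 mmol L⁻¹.

15.1 mmol L⁻¹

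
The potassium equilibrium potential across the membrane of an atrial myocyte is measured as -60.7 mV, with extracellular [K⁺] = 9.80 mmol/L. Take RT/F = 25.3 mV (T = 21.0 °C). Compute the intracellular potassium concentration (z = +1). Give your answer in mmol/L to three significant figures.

Nernst: E = (25.3/1) · ln([out]/[in]), so ln([out]/[in]) = -60.7 × 1 / 25.3 = -2.3992.
[out]/[in] = e^(-2.3992) = 0.09079.
[in] = 9.80 / 0.09079 = 107.9 mmol/L.

108 mmol/L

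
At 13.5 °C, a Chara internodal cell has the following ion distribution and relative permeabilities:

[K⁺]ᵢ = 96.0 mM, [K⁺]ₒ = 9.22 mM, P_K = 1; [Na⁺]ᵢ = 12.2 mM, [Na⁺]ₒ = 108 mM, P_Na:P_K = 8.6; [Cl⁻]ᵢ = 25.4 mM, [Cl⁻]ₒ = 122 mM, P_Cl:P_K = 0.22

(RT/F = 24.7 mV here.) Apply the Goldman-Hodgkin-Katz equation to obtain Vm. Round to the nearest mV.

35 mV

Vm = 24.7 · ln[(Σ P·[cation]ₒ + Σ P·[anion]ᵢ) / (Σ P·[cation]ᵢ + Σ P·[anion]ₒ)]
Numerator = 1×9.22 + 8.6×108 + 0.22×25.4 = 943.6
Denominator = 1×96.0 + 8.6×12.2 + 0.22×122 = 227.8
Vm = 24.7 · ln(4.143) = 24.7 × (1.4214) = 35.11 mV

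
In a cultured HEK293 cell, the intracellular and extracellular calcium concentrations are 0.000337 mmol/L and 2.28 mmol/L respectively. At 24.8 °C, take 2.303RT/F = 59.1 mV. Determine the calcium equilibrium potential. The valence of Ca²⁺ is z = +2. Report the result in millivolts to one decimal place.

113.2 mV

E = (59.1/z) · log₁₀([Ca²⁺]_out/[Ca²⁺]_in) with z = +2.
= (59.1/2) · log₁₀(2.28/0.000337) = 29.55 · log₁₀(6766)
= 29.55 · (3.8303) = 113.19 mV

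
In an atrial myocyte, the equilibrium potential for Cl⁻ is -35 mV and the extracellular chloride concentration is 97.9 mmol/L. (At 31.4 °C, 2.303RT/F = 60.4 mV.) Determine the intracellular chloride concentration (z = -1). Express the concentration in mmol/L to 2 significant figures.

Nernst: E = (60.4/-1) · log₁₀([out]/[in]), so log₁₀([out]/[in]) = -35.0 × -1 / 60.4 = 0.5795.
[out]/[in] = 10^(0.5795) = 3.797.
[in] = 97.9 / 3.797 = 25.78 mmol/L.

26 mmol/L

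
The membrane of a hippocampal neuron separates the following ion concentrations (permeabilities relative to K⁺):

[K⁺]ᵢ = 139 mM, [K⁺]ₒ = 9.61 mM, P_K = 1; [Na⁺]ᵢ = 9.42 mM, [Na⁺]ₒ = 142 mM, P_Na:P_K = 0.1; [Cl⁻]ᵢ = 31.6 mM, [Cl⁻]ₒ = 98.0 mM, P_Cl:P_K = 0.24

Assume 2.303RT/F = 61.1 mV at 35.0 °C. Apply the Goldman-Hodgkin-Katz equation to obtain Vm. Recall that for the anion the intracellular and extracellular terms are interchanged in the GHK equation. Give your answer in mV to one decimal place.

-43.8 mV

Vm = 61.1 · log₁₀[(Σ P·[cation]ₒ + Σ P·[anion]ᵢ) / (Σ P·[cation]ᵢ + Σ P·[anion]ₒ)]
Numerator = 1×9.61 + 0.1×142 + 0.24×31.6 = 31.39
Denominator = 1×139 + 0.1×9.42 + 0.24×98.0 = 163.5
Vm = 61.1 · log₁₀(0.19206) = 61.1 × (-0.7166) = -43.78 mV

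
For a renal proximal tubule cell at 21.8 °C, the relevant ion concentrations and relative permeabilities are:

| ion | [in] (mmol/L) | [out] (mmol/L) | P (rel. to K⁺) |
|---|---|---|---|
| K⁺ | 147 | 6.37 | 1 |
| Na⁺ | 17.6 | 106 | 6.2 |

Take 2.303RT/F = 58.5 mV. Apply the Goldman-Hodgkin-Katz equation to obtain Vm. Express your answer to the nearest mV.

Vm = 58.5 · log₁₀[(Σ P·[cation]ₒ + Σ P·[anion]ᵢ) / (Σ P·[cation]ᵢ + Σ P·[anion]ₒ)]
Numerator = 1×6.37 + 6.2×106 = 663.6
Denominator = 1×147 + 6.2×17.6 = 256.1
Vm = 58.5 · log₁₀(2.5909) = 58.5 × (0.4134) = 24.19 mV

24 mV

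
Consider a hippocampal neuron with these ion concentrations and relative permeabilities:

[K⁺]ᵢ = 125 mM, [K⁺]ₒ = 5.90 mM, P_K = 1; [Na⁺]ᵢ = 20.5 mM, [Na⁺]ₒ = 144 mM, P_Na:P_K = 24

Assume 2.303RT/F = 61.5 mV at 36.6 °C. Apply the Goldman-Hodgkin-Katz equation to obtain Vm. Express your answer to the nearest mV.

Vm = 61.5 · log₁₀[(Σ P·[cation]ₒ + Σ P·[anion]ᵢ) / (Σ P·[cation]ᵢ + Σ P·[anion]ₒ)]
Numerator = 1×5.90 + 24×144 = 3462
Denominator = 1×125 + 24×20.5 = 617
Vm = 61.5 · log₁₀(5.6109) = 61.5 × (0.7490) = 46.07 mV

46 mV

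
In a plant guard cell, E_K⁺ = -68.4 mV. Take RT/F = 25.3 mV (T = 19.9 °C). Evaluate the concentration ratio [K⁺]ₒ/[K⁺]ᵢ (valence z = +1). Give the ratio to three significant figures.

0.0670

ln([out]/[in]) = E·z/(25.3) = -68.4 × 1 / 25.3 = -2.7036
[out]/[in] = e^(-2.7036) = 0.06697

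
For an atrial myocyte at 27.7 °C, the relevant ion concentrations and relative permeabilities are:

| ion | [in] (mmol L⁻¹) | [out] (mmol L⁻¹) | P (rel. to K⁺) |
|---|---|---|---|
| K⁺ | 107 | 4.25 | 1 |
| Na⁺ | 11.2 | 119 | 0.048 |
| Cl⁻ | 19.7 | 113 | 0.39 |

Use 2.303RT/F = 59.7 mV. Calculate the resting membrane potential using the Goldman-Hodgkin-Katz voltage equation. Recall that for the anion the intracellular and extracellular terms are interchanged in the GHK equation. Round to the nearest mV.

-56 mV

Vm = 59.7 · log₁₀[(Σ P·[cation]ₒ + Σ P·[anion]ᵢ) / (Σ P·[cation]ᵢ + Σ P·[anion]ₒ)]
Numerator = 1×4.25 + 0.048×119 + 0.39×19.7 = 17.64
Denominator = 1×107 + 0.048×11.2 + 0.39×113 = 151.6
Vm = 59.7 · log₁₀(0.11639) = 59.7 × (-0.9341) = -55.77 mV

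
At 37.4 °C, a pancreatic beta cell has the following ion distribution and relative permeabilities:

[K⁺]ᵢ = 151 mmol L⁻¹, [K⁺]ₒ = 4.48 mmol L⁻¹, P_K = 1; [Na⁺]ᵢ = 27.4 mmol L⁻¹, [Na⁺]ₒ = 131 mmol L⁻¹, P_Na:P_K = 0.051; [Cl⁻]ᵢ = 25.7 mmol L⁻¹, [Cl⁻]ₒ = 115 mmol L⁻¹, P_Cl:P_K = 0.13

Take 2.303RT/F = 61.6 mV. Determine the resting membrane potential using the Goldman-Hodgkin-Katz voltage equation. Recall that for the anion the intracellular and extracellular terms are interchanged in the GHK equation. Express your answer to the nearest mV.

-65 mV

Vm = 61.6 · log₁₀[(Σ P·[cation]ₒ + Σ P·[anion]ᵢ) / (Σ P·[cation]ᵢ + Σ P·[anion]ₒ)]
Numerator = 1×4.48 + 0.051×131 + 0.13×25.7 = 14.5
Denominator = 1×151 + 0.051×27.4 + 0.13×115 = 167.3
Vm = 61.6 · log₁₀(0.086658) = 61.6 × (-1.0622) = -65.43 mV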